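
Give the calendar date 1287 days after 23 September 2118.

2 April 2122

Count 1287 days after September 23, 2118:
September 23, 2118 → September 23, 2119: 365 days.
September 23, 2119 → September 23, 2120: 366 days (2120 is a leap year).
September 23, 2120 → September 23, 2121: 365 days.
September 2121: 30 − 23 = 7 days remain.
Then October (31), November (30), December (31), January (31), February 2122 (28), March (31): 31 + 30 + 31 + 31 + 28 + 31 = 182 days.
April 1–2, 2122: 2 days.
Residual: 191 days.
Total: 1287 days.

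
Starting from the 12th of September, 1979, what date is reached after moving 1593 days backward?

the 3rd of May, 1975

Count 1593 days before September 12, 1979:
Day-of-year of May 3, 1975: 123.
Day-of-year of September 12, 1979: 255.
1975 has 365 days, so 365 − 123 = 242 days remain in 1975.
Full years: 1976: 366; 1977: 365; 1978: 365. Sum = 1096.
Total: 242 + 1096 + 255 = 1593 days.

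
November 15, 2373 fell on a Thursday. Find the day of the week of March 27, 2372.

Count forward from the earlier date (March 27, 2372) to the later (November 15, 2373):
March 27, 2372 → March 27, 2373: 365 days.
March 2373: 31 − 27 = 4 days remain.
Then April (30), May (31), June (30), July (31), August (31), September (30), October (31): 30 + 31 + 30 + 31 + 31 + 30 + 31 = 214 days.
November 1–15, 2373: 15 days.
Residual: 233 days.
Total: 598 days.
598 mod 7 = 3, so 3 days before Thursday is Monday.

Monday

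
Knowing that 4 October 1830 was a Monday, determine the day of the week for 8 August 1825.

Monday

Count forward from the earlier date (August 8, 1825) to the later (October 4, 1830):
August 8, 1825 → August 8, 1826: 365 days.
August 8, 1826 → August 8, 1827: 365 days.
August 8, 1827 → August 8, 1828: 366 days (1828 is a leap year).
August 8, 1828 → August 8, 1829: 365 days.
August 8, 1829 → August 8, 1830: 365 days.
August 1830: 31 − 8 = 23 days remain.
Then September (30): 30 days.
October 1–4, 1830: 4 days.
Residual: 57 days.
Total: 1883 days.
1883 is a multiple of 7, so 8 August 1825 falls on the same weekday: Monday.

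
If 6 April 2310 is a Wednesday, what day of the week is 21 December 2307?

Saturday

Count forward from the earlier date (December 21, 2307) to the later (April 6, 2310):
Day-of-year of December 21, 2307: 355.
Day-of-year of April 6, 2310: 96.
2307 has 365 days, so 365 − 355 = 10 days remain in 2307.
Full years: 2308: 366; 2309: 365. Sum = 731.
Total: 10 + 731 + 96 = 837 days.
837 mod 7 = 4, so 4 days before Wednesday is Saturday.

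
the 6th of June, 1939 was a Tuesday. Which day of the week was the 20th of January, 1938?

Thursday

Count forward from the earlier date (January 20, 1938) to the later (June 6, 1939):
Day-of-year of January 20, 1938: 20.
Day-of-year of June 6, 1939: 157.
1938 has 365 days, so 365 − 20 = 345 days remain in 1938.
Total: 345 + 157 = 502 days.
502 mod 7 = 5, so 5 days before Tuesday is Thursday.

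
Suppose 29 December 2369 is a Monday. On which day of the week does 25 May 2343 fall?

Tuesday

Count forward from the earlier date (May 25, 2343) to the later (December 29, 2369):
Day-of-year of May 25, 2343: 145.
Day-of-year of December 29, 2369: 363.
2343 has 365 days, so 365 − 145 = 220 days remain in 2343.
Full years 2344–2368: 18 common + 7 leap = 18×365 + 7×366 = 9132 days.
Total: 220 + 9132 + 363 = 9715 days.
9715 mod 7 = 6, so 6 days before Monday is Tuesday.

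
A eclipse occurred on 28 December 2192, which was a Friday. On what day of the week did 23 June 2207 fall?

Tuesday

Day-of-year of December 28, 2192: 363.
Day-of-year of June 23, 2207: 174.
2192 has 366 days, so 366 − 363 = 3 days remain in 2192.
Full years 2193–2206: 12 common + 2 leap = 12×365 + 2×366 = 5112 days.
Total: 3 + 5112 + 174 = 5289 days.
5289 mod 7 = 4, so 4 days after Friday is Tuesday.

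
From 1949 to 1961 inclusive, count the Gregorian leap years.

Years divisible by 4 in [1949, 1961]: 1952, 1956, 1960.
No century exceptions apply. Count: 3.

3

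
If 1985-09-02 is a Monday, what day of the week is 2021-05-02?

From September 2, 1985 to September 2, 2020: 35 years, of which 9 contain a Feb 29 — 26×365 + 9×366 = 12784 days.
(2000 is a leap year (divisible by 400).)
September 2020: 30 − 2 = 28 days remain.
Then October (31), November (30), December (31), January (31), February 2021 (28), March (31), April (30): 31 + 30 + 31 + 31 + 28 + 31 + 30 = 212 days.
May 1–2, 2021: 2 days.
Residual: 242 days.
Total: 13026 days.
13026 mod 7 = 6, so 6 days after Monday is Sunday.

Sunday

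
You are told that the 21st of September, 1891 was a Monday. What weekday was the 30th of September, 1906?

From September 21, 1891 to September 21, 1906: 15 years, of which 3 contain a Feb 29 — 12×365 + 3×366 = 5478 days.
(1900 is not a leap year (divisible by 100 but not 400).)
Within September 1906: 30 − 21 = 9 days.
Total: 5487 days.
5487 mod 7 = 6, so 6 days after Monday is Sunday.

Sunday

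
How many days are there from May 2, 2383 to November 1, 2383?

183

May 2383: 31 − 2 = 29 days remain.
Then June (30), July (31), August (31), September (30), October (31): 30 + 31 + 31 + 30 + 31 = 153 days.
November 1, 2383: 1 day.
Total: 29 + 153 + 1 = 183 days.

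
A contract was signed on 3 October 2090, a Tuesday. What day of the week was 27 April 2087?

Count forward from the earlier date (April 27, 2087) to the later (October 3, 2090):
Day-of-year of April 27, 2087: 117.
Day-of-year of October 3, 2090: 276.
2087 has 365 days, so 365 − 117 = 248 days remain in 2087.
Full years: 2088: 366; 2089: 365. Sum = 731.
Total: 248 + 731 + 276 = 1255 days.
1255 mod 7 = 2, so 2 days before Tuesday is Sunday.

Sunday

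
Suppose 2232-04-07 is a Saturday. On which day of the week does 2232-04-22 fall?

Within April 2232: 22 − 7 = 15 days.
15 mod 7 = 1, so 1 day after Saturday is Sunday.

Sunday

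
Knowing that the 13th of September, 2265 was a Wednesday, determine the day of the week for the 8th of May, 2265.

Count forward from the earlier date (May 8, 2265) to the later (September 13, 2265):
May 2265: 31 − 8 = 23 days remain.
Then June (30), July (31), August (31): 30 + 31 + 31 = 92 days.
September 1–13, 2265: 13 days.
Total: 23 + 92 + 13 = 128 days.
128 mod 7 = 2, so 2 days before Wednesday is Monday.

Monday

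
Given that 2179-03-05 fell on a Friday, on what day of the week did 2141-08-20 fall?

Count forward from the earlier date (August 20, 2141) to the later (March 5, 2179):
From August 20, 2141 to August 20, 2178: 37 years, of which 9 contain a Feb 29 — 28×365 + 9×366 = 13514 days.
August 2178: 31 − 20 = 11 days remain.
Then September (30), October (31), November (30), December (31), January (31), February 2179 (28): 30 + 31 + 30 + 31 + 31 + 28 = 181 days.
March 1–5, 2179: 5 days.
Residual: 197 days.
Total: 13711 days.
13711 mod 7 = 5, so 5 days before Friday is Sunday.

Sunday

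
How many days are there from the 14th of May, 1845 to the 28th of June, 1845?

45

May 1845: 31 − 14 = 17 days remain.
June 1–28, 1845: 28 days.
Total: 17 + 28 = 45 days.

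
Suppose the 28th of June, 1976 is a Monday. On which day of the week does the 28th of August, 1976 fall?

June 1976: 30 − 28 = 2 days remain.
Then July (31): 31 days.
August 1–28, 1976: 28 days.
Total: 2 + 31 + 28 = 61 days.
61 mod 7 = 5, so 5 days after Monday is Saturday.

Saturday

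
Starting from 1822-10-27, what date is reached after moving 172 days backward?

1822-05-08

Count 172 days before October 27, 1822:
May 1822: 31 − 8 = 23 days remain.
Then June (30), July (31), August (31), September (30): 30 + 31 + 31 + 30 = 122 days.
October 1–27, 1822: 27 days.
Total: 23 + 122 + 27 = 172 days.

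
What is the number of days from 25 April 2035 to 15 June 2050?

5530

Day-of-year of April 25, 2035: 115.
Day-of-year of June 15, 2050: 166.
2035 has 365 days, so 365 − 115 = 250 days remain in 2035.
Full years 2036–2049: 10 common + 4 leap = 10×365 + 4×366 = 5114 days.
Total: 250 + 5114 + 166 = 5530 days.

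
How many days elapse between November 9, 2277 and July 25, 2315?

From November 9, 2277 to November 9, 2314: 37 years, of which 8 contain a Feb 29 — 29×365 + 8×366 = 13513 days.
(2300 is not a leap year (divisible by 100 but not 400).)
November 2314: 30 − 9 = 21 days remain.
Then December (31), January (31), February 2315 (28), March (31), April (30), May (31), June (30): 31 + 31 + 28 + 31 + 30 + 31 + 30 = 212 days.
July 1–25, 2315: 25 days.
Residual: 258 days.
Total: 13771 days.

13771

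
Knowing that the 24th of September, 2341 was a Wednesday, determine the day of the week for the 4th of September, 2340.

Count forward from the earlier date (September 4, 2340) to the later (September 24, 2341):
September 4, 2340 → September 4, 2341: 365 days.
Within September 2341: 24 − 4 = 20 days.
Total: 385 days.
385 is a multiple of 7, so the 4th of September, 2340 falls on the same weekday: Wednesday.

Wednesday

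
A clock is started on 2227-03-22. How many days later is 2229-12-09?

March 2227: 31 − 22 = 9 days remain.
Then 32 full months totalling 975 days.
December 1–9, 2229: 9 days.
Total: 9 + 975 + 9 = 993 days.

993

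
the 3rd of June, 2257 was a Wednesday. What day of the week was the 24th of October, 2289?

Thursday

Day-of-year of June 3, 2257: 154.
Day-of-year of October 24, 2289: 297.
2257 has 365 days, so 365 − 154 = 211 days remain in 2257.
Full years 2258–2288: 23 common + 8 leap = 23×365 + 8×366 = 11323 days.
Total: 211 + 11323 + 297 = 11831 days.
11831 mod 7 = 1, so 1 day after Wednesday is Thursday.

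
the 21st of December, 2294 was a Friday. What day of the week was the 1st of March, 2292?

Tuesday

Count forward from the earlier date (March 1, 2292) to the later (December 21, 2294):
Day-of-year of March 1, 2292: 61.
Day-of-year of December 21, 2294: 355.
2292 has 366 days, so 366 − 61 = 305 days remain in 2292.
Full years: 2293: 365. Sum = 365.
Total: 305 + 365 + 355 = 1025 days.
1025 mod 7 = 3, so 3 days before Friday is Tuesday.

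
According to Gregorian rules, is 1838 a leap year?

No

1838 is not a leap year.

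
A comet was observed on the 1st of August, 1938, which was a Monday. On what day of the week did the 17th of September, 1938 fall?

August 1938: 31 − 1 = 30 days remain.
September 1–17, 1938: 17 days.
Total: 30 + 17 = 47 days.
47 mod 7 = 5, so 5 days after Monday is Saturday.

Saturday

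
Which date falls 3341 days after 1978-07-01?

1987-08-24

Count 3341 days after July 1, 1978:
Day-of-year of July 1, 1978: 182.
Day-of-year of August 24, 1987: 236.
1978 has 365 days, so 365 − 182 = 183 days remain in 1978.
Full years 1979–1986: 6 common + 2 leap = 6×365 + 2×366 = 2922 days.
Total: 183 + 2922 + 236 = 3341 days.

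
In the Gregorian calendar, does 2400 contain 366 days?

Yes

2400 is a leap year (divisible by 400).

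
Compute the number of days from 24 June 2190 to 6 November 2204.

5248

Day-of-year of June 24, 2190: 175.
Day-of-year of November 6, 2204: 311.
2190 has 365 days, so 365 − 175 = 190 days remain in 2190.
Full years 2191–2203: 11 common + 2 leap = 11×365 + 2×366 = 4747 days.
Total: 190 + 4747 + 311 = 5248 days.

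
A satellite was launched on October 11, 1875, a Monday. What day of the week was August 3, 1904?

Wednesday

From October 11, 1875 to October 11, 1903: 28 years, of which 6 contain a Feb 29 — 22×365 + 6×366 = 10226 days.
(1900 is not a leap year (divisible by 100 but not 400).)
October 1903: 31 − 11 = 20 days remain.
Then 9 full months totalling 274 days.
August 1–3, 1904: 3 days.
Residual: 297 days.
Total: 10523 days.
10523 mod 7 = 2, so 2 days after Monday is Wednesday.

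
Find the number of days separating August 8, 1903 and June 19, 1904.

316

August 1903: 31 − 8 = 23 days remain.
Then 9 full months totalling 274 days.
June 1–19, 1904: 19 days.
Total: 23 + 274 + 19 = 316 days.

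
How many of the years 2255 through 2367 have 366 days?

27

Years divisible by 4: 2256, 2260, …, 2364 — 28 in all.
Of these, 2300 is divisible by 100 but not 400, so not leap.
Leap years: 28 − 1 = 27.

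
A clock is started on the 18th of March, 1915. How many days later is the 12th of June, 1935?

From March 18, 1915 to March 18, 1935: 20 years, of which 5 contain a Feb 29 — 15×365 + 5×366 = 7305 days.
March 1935: 31 − 18 = 13 days remain.
Then April (30), May (31): 30 + 31 = 61 days.
June 1–12, 1935: 12 days.
Residual: 86 days.
Total: 7391 days.

7391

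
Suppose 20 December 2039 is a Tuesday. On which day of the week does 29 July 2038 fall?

Thursday

Count forward from the earlier date (July 29, 2038) to the later (December 20, 2039):
July 29, 2038 → July 29, 2039: 365 days.
July 2039: 31 − 29 = 2 days remain.
Then August (31), September (30), October (31), November (30): 31 + 30 + 31 + 30 = 122 days.
December 1–20, 2039: 20 days.
Residual: 144 days.
Total: 509 days.
509 mod 7 = 5, so 5 days before Tuesday is Thursday.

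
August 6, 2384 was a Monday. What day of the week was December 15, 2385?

Sunday

Day-of-year of August 6, 2384: 219.
Day-of-year of December 15, 2385: 349.
2384 has 366 days, so 366 − 219 = 147 days remain in 2384.
Total: 147 + 349 = 496 days.
496 mod 7 = 6, so 6 days after Monday is Sunday.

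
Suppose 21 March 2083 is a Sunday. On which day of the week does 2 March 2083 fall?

Count forward from the earlier date (March 2, 2083) to the later (March 21, 2083):
Within March 2083: 21 − 2 = 19 days.
19 mod 7 = 5, so 5 days before Sunday is Tuesday.

Tuesday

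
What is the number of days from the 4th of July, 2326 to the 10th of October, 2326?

98

July 2326: 31 − 4 = 27 days remain.
Then August (31), September (30): 31 + 30 = 61 days.
October 1–10, 2326: 10 days.
Total: 27 + 61 + 10 = 98 days.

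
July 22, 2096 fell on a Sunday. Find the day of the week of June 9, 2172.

Day-of-year of July 22, 2096: 204.
Day-of-year of June 9, 2172: 161.
2096 has 366 days, so 366 − 204 = 162 days remain in 2096.
Full years 2097–2171: 58 common + 17 leap = 58×365 + 17×366 = 27392 days.
Total: 162 + 27392 + 161 = 27715 days.
27715 mod 7 = 2, so 2 days after Sunday is Tuesday.

Tuesday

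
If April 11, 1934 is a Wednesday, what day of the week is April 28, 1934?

Saturday

Within April 1934: 28 − 11 = 17 days.
17 mod 7 = 3, so 3 days after Wednesday is Saturday.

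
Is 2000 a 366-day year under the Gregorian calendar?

2000 is a leap year (divisible by 400).

Yes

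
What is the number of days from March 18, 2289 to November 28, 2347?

21438

Day-of-year of March 18, 2289: 77.
Day-of-year of November 28, 2347: 332.
2289 has 365 days, so 365 − 77 = 288 days remain in 2289.
Full years 2290–2346: 44 common + 13 leap = 44×365 + 13×366 = 20818 days.
Total: 288 + 20818 + 332 = 21438 days.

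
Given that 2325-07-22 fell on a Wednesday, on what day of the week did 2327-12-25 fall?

Sunday

July 22, 2325 → July 22, 2326: 365 days.
July 22, 2326 → July 22, 2327: 365 days.
July 2327: 31 − 22 = 9 days remain.
Then August (31), September (30), October (31), November (30): 31 + 30 + 31 + 30 = 122 days.
December 1–25, 2327: 25 days.
Residual: 156 days.
Total: 886 days.
886 mod 7 = 4, so 4 days after Wednesday is Sunday.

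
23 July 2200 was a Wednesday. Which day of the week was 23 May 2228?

Friday

Day-of-year of July 23, 2200: 204.
Day-of-year of May 23, 2228: 144.
2200 has 365 days, so 365 − 204 = 161 days remain in 2200.
Full years 2201–2227: 21 common + 6 leap = 21×365 + 6×366 = 9861 days.
Total: 161 + 9861 + 144 = 10166 days.
10166 mod 7 = 2, so 2 days after Wednesday is Friday.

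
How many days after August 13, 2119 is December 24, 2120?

Day-of-year of August 13, 2119: 225.
Day-of-year of December 24, 2120: 359.
2119 has 365 days, so 365 − 225 = 140 days remain in 2119.
Total: 140 + 359 = 499 days.

499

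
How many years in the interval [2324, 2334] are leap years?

3

Years divisible by 4 in [2324, 2334]: 2324, 2328, 2332.
No century exceptions apply. Count: 3.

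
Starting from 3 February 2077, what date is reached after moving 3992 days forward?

9 January 2088

Count 3992 days after February 3, 2077:
From February 3, 2077 to February 3, 2087: 10 years, of which 2 contain a Feb 29 — 8×365 + 2×366 = 3652 days.
February 2087: 28 − 3 = 25 days remain (2087 is not a leap year, so February has 28 days).
Then 10 full months totalling 306 days.
January 1–9, 2088: 9 days.
Residual: 340 days.
Total: 3992 days.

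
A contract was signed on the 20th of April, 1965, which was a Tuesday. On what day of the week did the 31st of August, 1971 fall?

Tuesday

Day-of-year of April 20, 1965: 110.
Day-of-year of August 31, 1971: 243.
1965 has 365 days, so 365 − 110 = 255 days remain in 1965.
Full years: 1966: 365; 1967: 365; 1968: 366; 1969: 365; 1970: 365. Sum = 1826.
Total: 255 + 1826 + 243 = 2324 days.
2324 is a multiple of 7, so the 31st of August, 1971 falls on the same weekday: Tuesday.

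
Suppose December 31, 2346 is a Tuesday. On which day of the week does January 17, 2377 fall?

Monday

Day-of-year of December 31, 2346: 365.
Day-of-year of January 17, 2377: 17.
2346 has 365 days, so 365 − 365 = 0 days remain in 2346.
Full years 2347–2376: 22 common + 8 leap = 22×365 + 8×366 = 10958 days.
Total: 0 + 10958 + 17 = 10975 days.
10975 mod 7 = 6, so 6 days after Tuesday is Monday.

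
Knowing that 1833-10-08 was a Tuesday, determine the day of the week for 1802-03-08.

Count forward from the earlier date (March 8, 1802) to the later (October 8, 1833):
From March 8, 1802 to March 8, 1833: 31 years, of which 8 contain a Feb 29 — 23×365 + 8×366 = 11323 days.
March 1833: 31 − 8 = 23 days remain.
Then April (30), May (31), June (30), July (31), August (31), September (30): 30 + 31 + 30 + 31 + 31 + 30 = 183 days.
October 1–8, 1833: 8 days.
Residual: 214 days.
Total: 11537 days.
11537 mod 7 = 1, so 1 day before Tuesday is Monday.

Monday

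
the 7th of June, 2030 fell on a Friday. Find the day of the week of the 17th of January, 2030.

Count forward from the earlier date (January 17, 2030) to the later (June 7, 2030):
January 2030: 31 − 17 = 14 days remain.
Then February 2030 (28), March (31), April (30), May (31): 28 + 31 + 30 + 31 = 120 days.
June 1–7, 2030: 7 days.
Total: 14 + 120 + 7 = 141 days.
141 mod 7 = 1, so 1 day before Friday is Thursday.

Thursday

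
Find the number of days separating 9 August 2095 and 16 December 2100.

Day-of-year of August 9, 2095: 221.
Day-of-year of December 16, 2100: 350.
2095 has 365 days, so 365 − 221 = 144 days remain in 2095.
Full years: 2096: 366; 2097: 365; 2098: 365; 2099: 365. Sum = 1461.
Total: 144 + 1461 + 350 = 1955 days.

1955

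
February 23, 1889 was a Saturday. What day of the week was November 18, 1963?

Monday

Day-of-year of February 23, 1889: 54.
Day-of-year of November 18, 1963: 322.
1889 has 365 days, so 365 − 54 = 311 days remain in 1889.
Full years 1890–1962: 56 common + 17 leap = 56×365 + 17×366 = 26662 days.
Total: 311 + 26662 + 322 = 27295 days.
27295 mod 7 = 2, so 2 days after Saturday is Monday.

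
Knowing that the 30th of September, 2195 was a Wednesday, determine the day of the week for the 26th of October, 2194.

Count forward from the earlier date (October 26, 2194) to the later (September 30, 2195):
October 2194: 31 − 26 = 5 days remain.
Then 10 full months totalling 304 days.
September 1–30, 2195: 30 days.
Total: 5 + 304 + 30 = 339 days.
339 mod 7 = 3, so 3 days before Wednesday is Sunday.

Sunday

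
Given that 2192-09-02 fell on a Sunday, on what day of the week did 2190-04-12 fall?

Count forward from the earlier date (April 12, 2190) to the later (September 2, 2192):
April 12, 2190 → April 12, 2191: 365 days.
April 12, 2191 → April 12, 2192: 366 days (2192 is a leap year).
April 2192: 30 − 12 = 18 days remain.
Then May (31), June (30), July (31), August (31): 31 + 30 + 31 + 31 = 123 days.
September 1–2, 2192: 2 days.
Residual: 143 days.
Total: 874 days.
874 mod 7 = 6, so 6 days before Sunday is Monday.

Monday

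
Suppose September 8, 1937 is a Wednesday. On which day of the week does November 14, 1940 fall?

Thursday

Day-of-year of September 8, 1937: 251.
Day-of-year of November 14, 1940: 319.
1937 has 365 days, so 365 − 251 = 114 days remain in 1937.
Full years: 1938: 365; 1939: 365. Sum = 730.
Total: 114 + 730 + 319 = 1163 days.
1163 mod 7 = 1, so 1 day after Wednesday is Thursday.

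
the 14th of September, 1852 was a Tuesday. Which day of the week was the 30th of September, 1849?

Count forward from the earlier date (September 30, 1849) to the later (September 14, 1852):
September 30, 1849 → September 30, 1850: 365 days.
September 30, 1850 → September 30, 1851: 365 days.
September 1851: 30 − 30 = 0 days remain.
Then 11 full months totalling 336 days.
September 1–14, 1852: 14 days.
Residual: 350 days.
Total: 1080 days.
1080 mod 7 = 2, so 2 days before Tuesday is Sunday.

Sunday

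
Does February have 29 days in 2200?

2200 is not a leap year (divisible by 100 but not 400).

No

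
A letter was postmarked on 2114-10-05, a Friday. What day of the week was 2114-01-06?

Saturday

Count forward from the earlier date (January 6, 2114) to the later (October 5, 2114):
January 2114: 31 − 6 = 25 days remain.
Then February 2114 (28), March (31), April (30), May (31), June (30), July (31), August (31), September (30): 28 + 31 + 30 + 31 + 30 + 31 + 31 + 30 = 242 days.
October 1–5, 2114: 5 days.
Total: 25 + 242 + 5 = 272 days.
272 mod 7 = 6, so 6 days before Friday is Saturday.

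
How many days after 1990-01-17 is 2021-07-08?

11495

Day-of-year of January 17, 1990: 17.
Day-of-year of July 8, 2021: 189.
1990 has 365 days, so 365 − 17 = 348 days remain in 1990.
Full years 1991–2020: 22 common + 8 leap = 22×365 + 8×366 = 10958 days.
Total: 348 + 10958 + 189 = 11495 days.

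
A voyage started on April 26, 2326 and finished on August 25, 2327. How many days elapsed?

486

April 26, 2326 → April 26, 2327: 365 days.
April 2327: 30 − 26 = 4 days remain.
Then May (31), June (30), July (31): 31 + 30 + 31 = 92 days.
August 1–25, 2327: 25 days.
Residual: 121 days.
Total: 486 days.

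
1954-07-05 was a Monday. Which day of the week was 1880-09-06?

Count forward from the earlier date (September 6, 1880) to the later (July 5, 1954):
Day-of-year of September 6, 1880: 250.
Day-of-year of July 5, 1954: 186.
1880 has 366 days, so 366 − 250 = 116 days remain in 1880.
Full years 1881–1953: 56 common + 17 leap = 56×365 + 17×366 = 26662 days.
Total: 116 + 26662 + 186 = 26964 days.
26964 is a multiple of 7, so 1880-09-06 falls on the same weekday: Monday.

Monday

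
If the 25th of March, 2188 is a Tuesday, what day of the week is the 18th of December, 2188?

March 2188: 31 − 25 = 6 days remain.
Then April (30), May (31), June (30), July (31), August (31), September (30), October (31), November (30): 30 + 31 + 30 + 31 + 31 + 30 + 31 + 30 = 244 days.
December 1–18, 2188: 18 days.
Total: 6 + 244 + 18 = 268 days.
268 mod 7 = 2, so 2 days after Tuesday is Thursday.

Thursday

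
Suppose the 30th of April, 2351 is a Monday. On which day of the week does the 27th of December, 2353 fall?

Sunday

April 2351: 30 − 30 = 0 days remain.
Then 31 full months totalling 945 days.
December 1–27, 2353: 27 days.
Total: 0 + 945 + 27 = 972 days.
972 mod 7 = 6, so 6 days after Monday is Sunday.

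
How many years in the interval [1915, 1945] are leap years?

Years divisible by 4 in [1915, 1945]: 1916, 1920, 1924, 1928, 1932, 1936, 1940, 1944.
No century exceptions apply. Count: 8.

8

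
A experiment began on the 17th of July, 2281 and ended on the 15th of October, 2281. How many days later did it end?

90

July 2281: 31 − 17 = 14 days remain.
Then August (31), September (30): 31 + 30 = 61 days.
October 1–15, 2281: 15 days.
Total: 14 + 61 + 15 = 90 days.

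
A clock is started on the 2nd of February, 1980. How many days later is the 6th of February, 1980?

4

Within February 1980: 6 − 2 = 4 days.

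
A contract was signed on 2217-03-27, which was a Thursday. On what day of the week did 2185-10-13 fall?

Thursday

Count forward from the earlier date (October 13, 2185) to the later (March 27, 2217):
Day-of-year of October 13, 2185: 286.
Day-of-year of March 27, 2217: 86.
2185 has 365 days, so 365 − 286 = 79 days remain in 2185.
Full years 2186–2216: 24 common + 7 leap = 24×365 + 7×366 = 11322 days.
Total: 79 + 11322 + 86 = 11487 days.
11487 is a multiple of 7, so 2185-10-13 falls on the same weekday: Thursday.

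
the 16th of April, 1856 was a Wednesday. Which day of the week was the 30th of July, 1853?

Saturday

Count forward from the earlier date (July 30, 1853) to the later (April 16, 1856):
Day-of-year of July 30, 1853: 211.
Day-of-year of April 16, 1856: 107.
1853 has 365 days, so 365 − 211 = 154 days remain in 1853.
Full years: 1854: 365; 1855: 365. Sum = 730.
Total: 154 + 730 + 107 = 991 days.
991 mod 7 = 4, so 4 days before Wednesday is Saturday.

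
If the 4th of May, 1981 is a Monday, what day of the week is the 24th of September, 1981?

May 1981: 31 − 4 = 27 days remain.
Then June (30), July (31), August (31): 30 + 31 + 31 = 92 days.
September 1–24, 1981: 24 days.
Total: 27 + 92 + 24 = 143 days.
143 mod 7 = 3, so 3 days after Monday is Thursday.

Thursday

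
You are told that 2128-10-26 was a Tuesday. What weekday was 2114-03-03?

Saturday

Count forward from the earlier date (March 3, 2114) to the later (October 26, 2128):
From March 3, 2114 to March 3, 2128: 14 years, of which 4 contain a Feb 29 — 10×365 + 4×366 = 5114 days.
March 2128: 31 − 3 = 28 days remain.
Then April (30), May (31), June (30), July (31), August (31), September (30): 30 + 31 + 30 + 31 + 31 + 30 = 183 days.
October 1–26, 2128: 26 days.
Residual: 237 days.
Total: 5351 days.
5351 mod 7 = 3, so 3 days before Tuesday is Saturday.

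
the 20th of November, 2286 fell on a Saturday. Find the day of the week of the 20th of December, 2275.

Monday

Count forward from the earlier date (December 20, 2275) to the later (November 20, 2286):
From December 20, 2275 to December 20, 2285: 10 years, of which 3 contain a Feb 29 — 7×365 + 3×366 = 3653 days.
December 2285: 31 − 20 = 11 days remain.
Then 10 full months totalling 304 days.
November 1–20, 2286: 20 days.
Residual: 335 days.
Total: 3988 days.
3988 mod 7 = 5, so 5 days before Saturday is Monday.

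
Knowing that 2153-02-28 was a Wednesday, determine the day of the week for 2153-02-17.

Count forward from the earlier date (February 17, 2153) to the later (February 28, 2153):
Within February 2153: 28 − 17 = 11 days.
11 mod 7 = 4, so 4 days before Wednesday is Saturday.

Saturday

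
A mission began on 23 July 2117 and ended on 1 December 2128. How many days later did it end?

Day-of-year of July 23, 2117: 204.
Day-of-year of December 1, 2128: 336.
2117 has 365 days, so 365 − 204 = 161 days remain in 2117.
Full years 2118–2127: 8 common + 2 leap = 8×365 + 2×366 = 3652 days.
Total: 161 + 3652 + 336 = 4149 days.

4149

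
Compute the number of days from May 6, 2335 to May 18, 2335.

12

Within May 2335: 18 − 6 = 12 days.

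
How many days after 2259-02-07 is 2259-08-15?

February 2259: 28 − 7 = 21 days remain (2259 is not a leap year, so February has 28 days).
Then March (31), April (30), May (31), June (30), July (31): 31 + 30 + 31 + 30 + 31 = 153 days.
August 1–15, 2259: 15 days.
Total: 21 + 153 + 15 = 189 days.

189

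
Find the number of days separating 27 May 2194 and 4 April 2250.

From May 27, 2194 to May 27, 2249: 55 years, of which 13 contain a Feb 29 — 42×365 + 13×366 = 20088 days.
(2200 is not a leap year (divisible by 100 but not 400).)
May 2249: 31 − 27 = 4 days remain.
Then 10 full months totalling 304 days.
April 1–4, 2250: 4 days.
Residual: 312 days.
Total: 20400 days.

20400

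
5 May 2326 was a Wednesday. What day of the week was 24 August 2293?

Thursday

Count forward from the earlier date (August 24, 2293) to the later (May 5, 2326):
From August 24, 2293 to August 24, 2325: 32 years, of which 7 contain a Feb 29 — 25×365 + 7×366 = 11687 days.
(2300 is not a leap year (divisible by 100 but not 400).)
August 2325: 31 − 24 = 7 days remain.
Then September (30), October (31), November (30), December (31), January (31), February 2326 (28), March (31), April (30): 30 + 31 + 30 + 31 + 31 + 28 + 31 + 30 = 242 days.
May 1–5, 2326: 5 days.
Residual: 254 days.
Total: 11941 days.
11941 mod 7 = 6, so 6 days before Wednesday is Thursday.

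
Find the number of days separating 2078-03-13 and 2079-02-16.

Day-of-year of March 13, 2078: 72.
Day-of-year of February 16, 2079: 47.
2078 has 365 days, so 365 − 72 = 293 days remain in 2078.
Total: 293 + 47 = 340 days.

340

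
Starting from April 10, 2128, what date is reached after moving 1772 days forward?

February 15, 2133

Count 1772 days after April 10, 2128:
April 10, 2128 → April 10, 2129: 365 days.
April 10, 2129 → April 10, 2130: 365 days.
April 10, 2130 → April 10, 2131: 365 days.
April 10, 2131 → April 10, 2132: 366 days (2132 is a leap year).
April 2132: 30 − 10 = 20 days remain.
Then 9 full months totalling 276 days.
February 1–15, 2133: 15 days (2133 is not a leap year).
Residual: 311 days.
Total: 1772 days.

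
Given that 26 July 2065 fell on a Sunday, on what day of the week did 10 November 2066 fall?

Wednesday

July 2065: 31 − 26 = 5 days remain.
Then 15 full months totalling 457 days.
November 1–10, 2066: 10 days.
Total: 5 + 457 + 10 = 472 days.
472 mod 7 = 3, so 3 days after Sunday is Wednesday.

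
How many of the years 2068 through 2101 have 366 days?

8

Years divisible by 4 in [2068, 2101]: 2068, 2072, 2076, 2080, 2084, 2088, 2092, 2096, 2100.
Of these, 2100 is divisible by 100 but not 400, so not leap.
Leap years: 9 − 1 = 8.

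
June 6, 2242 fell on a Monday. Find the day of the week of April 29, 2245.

Tuesday

Day-of-year of June 6, 2242: 157.
Day-of-year of April 29, 2245: 119.
2242 has 365 days, so 365 − 157 = 208 days remain in 2242.
Full years: 2243: 365; 2244: 366. Sum = 731.
Total: 208 + 731 + 119 = 1058 days.
1058 mod 7 = 1, so 1 day after Monday is Tuesday.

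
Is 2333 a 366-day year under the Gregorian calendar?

2333 is not a leap year.

No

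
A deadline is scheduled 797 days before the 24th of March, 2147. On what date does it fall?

the 16th of January, 2145

Count 797 days before March 24, 2147:
January 2145: 31 − 16 = 15 days remain.
Then 25 full months totalling 758 days.
March 1–24, 2147: 24 days.
Total: 15 + 758 + 24 = 797 days.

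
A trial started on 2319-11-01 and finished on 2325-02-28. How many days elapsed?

Day-of-year of November 1, 2319: 305.
Day-of-year of February 28, 2325: 59.
2319 has 365 days, so 365 − 305 = 60 days remain in 2319.
Full years: 2320: 366; 2321: 365; 2322: 365; 2323: 365; 2324: 366. Sum = 1827.
Total: 60 + 1827 + 59 = 1946 days.

1946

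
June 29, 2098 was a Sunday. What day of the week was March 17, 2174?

From June 29, 2098 to June 29, 2173: 75 years, of which 18 contain a Feb 29 — 57×365 + 18×366 = 27393 days.
(2100 is not a leap year (divisible by 100 but not 400).)
June 2173: 30 − 29 = 1 day remains.
Then July (31), August (31), September (30), October (31), November (30), December (31), January (31), February 2174 (28): 31 + 31 + 30 + 31 + 30 + 31 + 31 + 28 = 243 days.
March 1–17, 2174: 17 days.
Residual: 261 days.
Total: 27654 days.
27654 mod 7 = 4, so 4 days after Sunday is Thursday.

Thursday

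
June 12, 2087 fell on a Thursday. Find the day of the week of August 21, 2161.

Friday

From June 12, 2087 to June 12, 2161: 74 years, of which 18 contain a Feb 29 — 56×365 + 18×366 = 27028 days.
(2100 is not a leap year (divisible by 100 but not 400).)
June 2161: 30 − 12 = 18 days remain.
Then July (31): 31 days.
August 1–21, 2161: 21 days.
Residual: 70 days.
Total: 27098 days.
27098 mod 7 = 1, so 1 day after Thursday is Friday.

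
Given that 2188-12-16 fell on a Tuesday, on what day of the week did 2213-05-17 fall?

Monday

Day-of-year of December 16, 2188: 351.
Day-of-year of May 17, 2213: 137.
2188 has 366 days, so 366 − 351 = 15 days remain in 2188.
Full years 2189–2212: 19 common + 5 leap = 19×365 + 5×366 = 8765 days.
Total: 15 + 8765 + 137 = 8917 days.
8917 mod 7 = 6, so 6 days after Tuesday is Monday.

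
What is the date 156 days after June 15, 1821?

November 18, 1821

Count 156 days after June 15, 1821:
June 1821: 30 − 15 = 15 days remain.
Then July (31), August (31), September (30), October (31): 31 + 31 + 30 + 31 = 123 days.
November 1–18, 1821: 18 days.
Total: 15 + 123 + 18 = 156 days.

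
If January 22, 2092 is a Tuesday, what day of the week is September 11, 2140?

Day-of-year of January 22, 2092: 22.
Day-of-year of September 11, 2140: 255.
2092 has 366 days, so 366 − 22 = 344 days remain in 2092.
Full years 2093–2139: 37 common + 10 leap = 37×365 + 10×366 = 17165 days.
Total: 344 + 17165 + 255 = 17764 days.
17764 mod 7 = 5, so 5 days after Tuesday is Sunday.

Sunday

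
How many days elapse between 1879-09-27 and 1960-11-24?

From September 27, 1879 to September 27, 1960: 81 years, of which 20 contain a Feb 29 — 61×365 + 20×366 = 29585 days.
(1900 is not a leap year (divisible by 100 but not 400).)
September 1960: 30 − 27 = 3 days remain.
Then October (31): 31 days.
November 1–24, 1960: 24 days.
Residual: 58 days.
Total: 29643 days.

29643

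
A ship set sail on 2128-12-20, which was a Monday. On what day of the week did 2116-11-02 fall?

Monday

Count forward from the earlier date (November 2, 2116) to the later (December 20, 2128):
From November 2, 2116 to November 2, 2128: 12 years, of which 3 contain a Feb 29 — 9×365 + 3×366 = 4383 days.
November 2128: 30 − 2 = 28 days remain.
December 1–20, 2128: 20 days.
Residual: 48 days.
Total: 4431 days.
4431 is a multiple of 7, so 2116-11-02 falls on the same weekday: Monday.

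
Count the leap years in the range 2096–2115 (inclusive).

4

Years divisible by 4 in [2096, 2115]: 2096, 2100, 2104, 2108, 2112.
Of these, 2100 is divisible by 100 but not 400, so not leap.
Leap years: 5 − 1 = 4.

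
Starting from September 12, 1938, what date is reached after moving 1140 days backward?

July 30, 1935

Count 1140 days before September 12, 1938:
July 30, 1935 → July 30, 1936: 366 days (1936 is a leap year).
July 30, 1936 → July 30, 1937: 365 days.
July 30, 1937 → July 30, 1938: 365 days.
July 1938: 31 − 30 = 1 day remains.
Then August (31): 31 days.
September 1–12, 1938: 12 days.
Residual: 44 days.
Total: 1140 days.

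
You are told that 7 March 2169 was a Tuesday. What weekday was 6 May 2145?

Thursday

Count forward from the earlier date (May 6, 2145) to the later (March 7, 2169):
From May 6, 2145 to May 6, 2168: 23 years, of which 6 contain a Feb 29 — 17×365 + 6×366 = 8401 days.
May 2168: 31 − 6 = 25 days remain.
Then 9 full months totalling 273 days.
March 1–7, 2169: 7 days.
Residual: 305 days.
Total: 8706 days.
8706 mod 7 = 5, so 5 days before Tuesday is Thursday.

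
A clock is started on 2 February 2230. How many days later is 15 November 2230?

February 2230: 28 − 2 = 26 days remain (2230 is not a leap year, so February has 28 days).
Then March (31), April (30), May (31), June (30), July (31), August (31), September (30), October (31): 31 + 30 + 31 + 30 + 31 + 31 + 30 + 31 = 245 days.
November 1–15, 2230: 15 days.
Total: 26 + 245 + 15 = 286 days.

286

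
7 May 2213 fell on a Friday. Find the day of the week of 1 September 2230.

Wednesday

Day-of-year of May 7, 2213: 127.
Day-of-year of September 1, 2230: 244.
2213 has 365 days, so 365 − 127 = 238 days remain in 2213.
Full years 2214–2229: 12 common + 4 leap = 12×365 + 4×366 = 5844 days.
Total: 238 + 5844 + 244 = 6326 days.
6326 mod 7 = 5, so 5 days after Friday is Wednesday.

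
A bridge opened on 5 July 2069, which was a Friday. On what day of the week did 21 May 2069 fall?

Count forward from the earlier date (May 21, 2069) to the later (July 5, 2069):
May 2069: 31 − 21 = 10 days remain.
Then June (30): 30 days.
July 1–5, 2069: 5 days.
Total: 10 + 30 + 5 = 45 days.
45 mod 7 = 3, so 3 days before Friday is Tuesday.

Tuesday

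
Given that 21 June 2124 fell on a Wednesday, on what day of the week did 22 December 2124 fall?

June 2124: 30 − 21 = 9 days remain.
Then July (31), August (31), September (30), October (31), November (30): 31 + 31 + 30 + 31 + 30 = 153 days.
December 1–22, 2124: 22 days.
Total: 9 + 153 + 22 = 184 days.
184 mod 7 = 2, so 2 days after Wednesday is Friday.

Friday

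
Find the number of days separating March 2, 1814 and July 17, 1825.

4155

Day-of-year of March 2, 1814: 61.
Day-of-year of July 17, 1825: 198.
1814 has 365 days, so 365 − 61 = 304 days remain in 1814.
Full years 1815–1824: 7 common + 3 leap = 7×365 + 3×366 = 3653 days.
Total: 304 + 3653 + 198 = 4155 days.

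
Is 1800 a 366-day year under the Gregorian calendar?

1800 is not a leap year (divisible by 100 but not 400).

No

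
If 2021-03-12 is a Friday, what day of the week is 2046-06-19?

Day-of-year of March 12, 2021: 71.
Day-of-year of June 19, 2046: 170.
2021 has 365 days, so 365 − 71 = 294 days remain in 2021.
Full years 2022–2045: 18 common + 6 leap = 18×365 + 6×366 = 8766 days.
Total: 294 + 8766 + 170 = 9230 days.
9230 mod 7 = 4, so 4 days after Friday is Tuesday.

Tuesday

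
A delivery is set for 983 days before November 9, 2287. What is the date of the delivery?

March 1, 2285

Count 983 days before November 9, 2287:
Day-of-year of March 1, 2285: 60.
Day-of-year of November 9, 2287: 313.
2285 has 365 days, so 365 − 60 = 305 days remain in 2285.
Full years: 2286: 365. Sum = 365.
Total: 305 + 365 + 313 = 983 days.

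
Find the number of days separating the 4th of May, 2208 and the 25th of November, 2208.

205

May 2208: 31 − 4 = 27 days remain.
Then June (30), July (31), August (31), September (30), October (31): 30 + 31 + 31 + 30 + 31 = 153 days.
November 1–25, 2208: 25 days.
Total: 27 + 153 + 25 = 205 days.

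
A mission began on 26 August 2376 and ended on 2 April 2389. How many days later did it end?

From August 26, 2376 to August 26, 2388: 12 years, of which 3 contain a Feb 29 — 9×365 + 3×366 = 4383 days.
August 2388: 31 − 26 = 5 days remain.
Then September (30), October (31), November (30), December (31), January (31), February 2389 (28), March (31): 30 + 31 + 30 + 31 + 31 + 28 + 31 = 212 days.
April 1–2, 2389: 2 days.
Residual: 219 days.
Total: 4602 days.

4602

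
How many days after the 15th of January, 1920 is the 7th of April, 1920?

January 1920: 31 − 15 = 16 days remain.
Then February 1920 (29), March (31): 29 + 31 = 60 days.
April 1–7, 1920: 7 days.
Total: 16 + 60 + 7 = 83 days.

83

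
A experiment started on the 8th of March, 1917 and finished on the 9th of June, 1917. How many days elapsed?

March 1917: 31 − 8 = 23 days remain.
Then April (30), May (31): 30 + 31 = 61 days.
June 1–9, 1917: 9 days.
Total: 23 + 61 + 9 = 93 days.

93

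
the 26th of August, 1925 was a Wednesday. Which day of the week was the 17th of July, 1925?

Count forward from the earlier date (July 17, 1925) to the later (August 26, 1925):
July 1925: 31 − 17 = 14 days remain.
August 1–26, 1925: 26 days.
Total: 14 + 26 = 40 days.
40 mod 7 = 5, so 5 days before Wednesday is Friday.

Friday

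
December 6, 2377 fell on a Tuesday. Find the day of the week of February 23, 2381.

Monday

Day-of-year of December 6, 2377: 340.
Day-of-year of February 23, 2381: 54.
2377 has 365 days, so 365 − 340 = 25 days remain in 2377.
Full years: 2378: 365; 2379: 365; 2380: 366. Sum = 1096.
Total: 25 + 1096 + 54 = 1175 days.
1175 mod 7 = 6, so 6 days after Tuesday is Monday.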